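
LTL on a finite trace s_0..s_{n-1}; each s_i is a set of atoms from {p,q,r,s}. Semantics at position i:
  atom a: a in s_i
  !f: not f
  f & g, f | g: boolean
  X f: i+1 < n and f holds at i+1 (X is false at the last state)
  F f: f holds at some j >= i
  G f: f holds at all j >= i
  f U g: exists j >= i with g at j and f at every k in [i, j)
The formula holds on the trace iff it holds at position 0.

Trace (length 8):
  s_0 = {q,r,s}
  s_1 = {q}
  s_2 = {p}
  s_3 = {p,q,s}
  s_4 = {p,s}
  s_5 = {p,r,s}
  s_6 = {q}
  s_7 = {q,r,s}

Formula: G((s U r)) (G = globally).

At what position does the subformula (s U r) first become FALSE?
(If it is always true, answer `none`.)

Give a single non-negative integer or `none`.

Answer: 1

Derivation:
s_0={q,r,s}: (s U r)=True s=True r=True
s_1={q}: (s U r)=False s=False r=False
s_2={p}: (s U r)=False s=False r=False
s_3={p,q,s}: (s U r)=True s=True r=False
s_4={p,s}: (s U r)=True s=True r=False
s_5={p,r,s}: (s U r)=True s=True r=True
s_6={q}: (s U r)=False s=False r=False
s_7={q,r,s}: (s U r)=True s=True r=True
G((s U r)) holds globally = False
First violation at position 1.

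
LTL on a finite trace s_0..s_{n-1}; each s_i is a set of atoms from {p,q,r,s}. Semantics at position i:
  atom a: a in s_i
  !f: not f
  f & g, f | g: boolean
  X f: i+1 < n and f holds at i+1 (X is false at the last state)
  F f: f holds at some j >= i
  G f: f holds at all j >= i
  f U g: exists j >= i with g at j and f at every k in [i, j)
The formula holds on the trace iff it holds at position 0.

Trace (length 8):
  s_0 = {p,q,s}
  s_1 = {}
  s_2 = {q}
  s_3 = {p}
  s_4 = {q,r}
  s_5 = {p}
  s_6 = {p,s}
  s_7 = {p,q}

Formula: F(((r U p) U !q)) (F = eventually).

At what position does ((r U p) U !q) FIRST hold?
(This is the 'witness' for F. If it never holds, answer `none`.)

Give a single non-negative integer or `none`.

s_0={p,q,s}: ((r U p) U !q)=True (r U p)=True r=False p=True !q=False q=True
s_1={}: ((r U p) U !q)=True (r U p)=False r=False p=False !q=True q=False
s_2={q}: ((r U p) U !q)=False (r U p)=False r=False p=False !q=False q=True
s_3={p}: ((r U p) U !q)=True (r U p)=True r=False p=True !q=True q=False
s_4={q,r}: ((r U p) U !q)=True (r U p)=True r=True p=False !q=False q=True
s_5={p}: ((r U p) U !q)=True (r U p)=True r=False p=True !q=True q=False
s_6={p,s}: ((r U p) U !q)=True (r U p)=True r=False p=True !q=True q=False
s_7={p,q}: ((r U p) U !q)=False (r U p)=True r=False p=True !q=False q=True
F(((r U p) U !q)) holds; first witness at position 0.

Answer: 0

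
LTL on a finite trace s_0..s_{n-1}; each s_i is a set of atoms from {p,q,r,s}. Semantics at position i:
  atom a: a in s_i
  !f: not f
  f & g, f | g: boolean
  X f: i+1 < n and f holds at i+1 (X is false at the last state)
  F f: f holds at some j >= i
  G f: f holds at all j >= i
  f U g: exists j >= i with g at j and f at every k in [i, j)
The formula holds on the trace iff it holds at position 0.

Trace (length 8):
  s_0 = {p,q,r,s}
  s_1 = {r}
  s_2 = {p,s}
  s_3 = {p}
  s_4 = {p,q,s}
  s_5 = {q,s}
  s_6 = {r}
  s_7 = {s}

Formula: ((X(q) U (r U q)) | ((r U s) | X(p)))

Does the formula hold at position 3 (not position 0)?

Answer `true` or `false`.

Answer: true

Derivation:
s_0={p,q,r,s}: ((X(q) U (r U q)) | ((r U s) | X(p)))=True (X(q) U (r U q))=True X(q)=False q=True (r U q)=True r=True ((r U s) | X(p))=True (r U s)=True s=True X(p)=False p=True
s_1={r}: ((X(q) U (r U q)) | ((r U s) | X(p)))=True (X(q) U (r U q))=False X(q)=False q=False (r U q)=False r=True ((r U s) | X(p))=True (r U s)=True s=False X(p)=True p=False
s_2={p,s}: ((X(q) U (r U q)) | ((r U s) | X(p)))=True (X(q) U (r U q))=False X(q)=False q=False (r U q)=False r=False ((r U s) | X(p))=True (r U s)=True s=True X(p)=True p=True
s_3={p}: ((X(q) U (r U q)) | ((r U s) | X(p)))=True (X(q) U (r U q))=True X(q)=True q=False (r U q)=False r=False ((r U s) | X(p))=True (r U s)=False s=False X(p)=True p=True
s_4={p,q,s}: ((X(q) U (r U q)) | ((r U s) | X(p)))=True (X(q) U (r U q))=True X(q)=True q=True (r U q)=True r=False ((r U s) | X(p))=True (r U s)=True s=True X(p)=False p=True
s_5={q,s}: ((X(q) U (r U q)) | ((r U s) | X(p)))=True (X(q) U (r U q))=True X(q)=False q=True (r U q)=True r=False ((r U s) | X(p))=True (r U s)=True s=True X(p)=False p=False
s_6={r}: ((X(q) U (r U q)) | ((r U s) | X(p)))=True (X(q) U (r U q))=False X(q)=False q=False (r U q)=False r=True ((r U s) | X(p))=True (r U s)=True s=False X(p)=False p=False
s_7={s}: ((X(q) U (r U q)) | ((r U s) | X(p)))=True (X(q) U (r U q))=False X(q)=False q=False (r U q)=False r=False ((r U s) | X(p))=True (r U s)=True s=True X(p)=False p=False
Evaluating at position 3: result = True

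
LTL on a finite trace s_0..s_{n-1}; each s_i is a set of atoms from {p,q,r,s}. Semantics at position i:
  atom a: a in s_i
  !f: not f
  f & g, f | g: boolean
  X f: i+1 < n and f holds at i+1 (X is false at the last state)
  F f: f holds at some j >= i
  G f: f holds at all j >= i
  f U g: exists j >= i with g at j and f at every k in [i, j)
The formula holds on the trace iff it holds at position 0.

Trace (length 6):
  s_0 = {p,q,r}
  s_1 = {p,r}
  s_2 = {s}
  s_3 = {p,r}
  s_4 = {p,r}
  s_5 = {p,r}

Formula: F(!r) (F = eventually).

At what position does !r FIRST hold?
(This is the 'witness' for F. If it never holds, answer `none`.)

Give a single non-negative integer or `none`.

s_0={p,q,r}: !r=False r=True
s_1={p,r}: !r=False r=True
s_2={s}: !r=True r=False
s_3={p,r}: !r=False r=True
s_4={p,r}: !r=False r=True
s_5={p,r}: !r=False r=True
F(!r) holds; first witness at position 2.

Answer: 2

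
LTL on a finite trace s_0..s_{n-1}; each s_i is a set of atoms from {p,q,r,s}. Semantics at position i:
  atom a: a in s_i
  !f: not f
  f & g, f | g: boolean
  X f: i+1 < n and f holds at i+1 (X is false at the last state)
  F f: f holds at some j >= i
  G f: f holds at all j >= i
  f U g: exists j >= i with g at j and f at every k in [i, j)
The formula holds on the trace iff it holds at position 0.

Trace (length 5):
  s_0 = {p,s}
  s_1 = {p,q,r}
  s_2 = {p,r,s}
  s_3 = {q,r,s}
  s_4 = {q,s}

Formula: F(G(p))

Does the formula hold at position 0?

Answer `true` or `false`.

Answer: false

Derivation:
s_0={p,s}: F(G(p))=False G(p)=False p=True
s_1={p,q,r}: F(G(p))=False G(p)=False p=True
s_2={p,r,s}: F(G(p))=False G(p)=False p=True
s_3={q,r,s}: F(G(p))=False G(p)=False p=False
s_4={q,s}: F(G(p))=False G(p)=False p=False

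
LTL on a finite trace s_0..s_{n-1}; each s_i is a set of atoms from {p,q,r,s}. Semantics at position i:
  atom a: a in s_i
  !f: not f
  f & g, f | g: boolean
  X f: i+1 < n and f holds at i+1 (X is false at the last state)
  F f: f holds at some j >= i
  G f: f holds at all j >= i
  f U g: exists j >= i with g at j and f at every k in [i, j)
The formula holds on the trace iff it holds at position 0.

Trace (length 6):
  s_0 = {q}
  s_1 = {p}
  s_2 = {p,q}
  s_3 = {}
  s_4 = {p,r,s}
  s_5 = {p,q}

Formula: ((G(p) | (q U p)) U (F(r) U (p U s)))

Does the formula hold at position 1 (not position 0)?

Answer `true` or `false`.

Answer: true

Derivation:
s_0={q}: ((G(p) | (q U p)) U (F(r) U (p U s)))=True (G(p) | (q U p))=True G(p)=False p=False (q U p)=True q=True (F(r) U (p U s))=True F(r)=True r=False (p U s)=False s=False
s_1={p}: ((G(p) | (q U p)) U (F(r) U (p U s)))=True (G(p) | (q U p))=True G(p)=False p=True (q U p)=True q=False (F(r) U (p U s))=True F(r)=True r=False (p U s)=False s=False
s_2={p,q}: ((G(p) | (q U p)) U (F(r) U (p U s)))=True (G(p) | (q U p))=True G(p)=False p=True (q U p)=True q=True (F(r) U (p U s))=True F(r)=True r=False (p U s)=False s=False
s_3={}: ((G(p) | (q U p)) U (F(r) U (p U s)))=True (G(p) | (q U p))=False G(p)=False p=False (q U p)=False q=False (F(r) U (p U s))=True F(r)=True r=False (p U s)=False s=False
s_4={p,r,s}: ((G(p) | (q U p)) U (F(r) U (p U s)))=True (G(p) | (q U p))=True G(p)=True p=True (q U p)=True q=False (F(r) U (p U s))=True F(r)=True r=True (p U s)=True s=True
s_5={p,q}: ((G(p) | (q U p)) U (F(r) U (p U s)))=False (G(p) | (q U p))=True G(p)=True p=True (q U p)=True q=True (F(r) U (p U s))=False F(r)=False r=False (p U s)=False s=False
Evaluating at position 1: result = True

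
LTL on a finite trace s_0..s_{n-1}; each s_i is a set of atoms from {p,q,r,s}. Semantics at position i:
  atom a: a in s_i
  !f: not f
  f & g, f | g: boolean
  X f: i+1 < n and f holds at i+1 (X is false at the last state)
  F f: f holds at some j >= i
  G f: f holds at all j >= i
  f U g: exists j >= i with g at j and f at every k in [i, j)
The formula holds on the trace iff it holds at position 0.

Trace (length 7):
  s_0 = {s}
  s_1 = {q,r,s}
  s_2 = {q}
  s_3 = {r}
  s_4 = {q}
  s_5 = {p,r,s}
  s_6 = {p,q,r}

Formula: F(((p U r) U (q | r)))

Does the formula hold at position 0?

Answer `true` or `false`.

Answer: true

Derivation:
s_0={s}: F(((p U r) U (q | r)))=True ((p U r) U (q | r))=False (p U r)=False p=False r=False (q | r)=False q=False
s_1={q,r,s}: F(((p U r) U (q | r)))=True ((p U r) U (q | r))=True (p U r)=True p=False r=True (q | r)=True q=True
s_2={q}: F(((p U r) U (q | r)))=True ((p U r) U (q | r))=True (p U r)=False p=False r=False (q | r)=True q=True
s_3={r}: F(((p U r) U (q | r)))=True ((p U r) U (q | r))=True (p U r)=True p=False r=True (q | r)=True q=False
s_4={q}: F(((p U r) U (q | r)))=True ((p U r) U (q | r))=True (p U r)=False p=False r=False (q | r)=True q=True
s_5={p,r,s}: F(((p U r) U (q | r)))=True ((p U r) U (q | r))=True (p U r)=True p=True r=True (q | r)=True q=False
s_6={p,q,r}: F(((p U r) U (q | r)))=True ((p U r) U (q | r))=True (p U r)=True p=True r=True (q | r)=True q=True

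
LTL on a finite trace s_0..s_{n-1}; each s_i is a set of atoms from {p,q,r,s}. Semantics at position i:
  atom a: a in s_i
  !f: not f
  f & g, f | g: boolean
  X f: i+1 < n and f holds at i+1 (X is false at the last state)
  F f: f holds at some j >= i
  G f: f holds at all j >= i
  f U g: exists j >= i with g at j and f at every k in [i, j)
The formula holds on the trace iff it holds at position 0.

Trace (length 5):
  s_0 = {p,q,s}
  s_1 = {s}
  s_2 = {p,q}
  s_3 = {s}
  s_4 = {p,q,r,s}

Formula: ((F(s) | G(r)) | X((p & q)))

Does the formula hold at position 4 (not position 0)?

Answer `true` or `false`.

s_0={p,q,s}: ((F(s) | G(r)) | X((p & q)))=True (F(s) | G(r))=True F(s)=True s=True G(r)=False r=False X((p & q))=False (p & q)=True p=True q=True
s_1={s}: ((F(s) | G(r)) | X((p & q)))=True (F(s) | G(r))=True F(s)=True s=True G(r)=False r=False X((p & q))=True (p & q)=False p=False q=False
s_2={p,q}: ((F(s) | G(r)) | X((p & q)))=True (F(s) | G(r))=True F(s)=True s=False G(r)=False r=False X((p & q))=False (p & q)=True p=True q=True
s_3={s}: ((F(s) | G(r)) | X((p & q)))=True (F(s) | G(r))=True F(s)=True s=True G(r)=False r=False X((p & q))=True (p & q)=False p=False q=False
s_4={p,q,r,s}: ((F(s) | G(r)) | X((p & q)))=True (F(s) | G(r))=True F(s)=True s=True G(r)=True r=True X((p & q))=False (p & q)=True p=True q=True
Evaluating at position 4: result = True

Answer: true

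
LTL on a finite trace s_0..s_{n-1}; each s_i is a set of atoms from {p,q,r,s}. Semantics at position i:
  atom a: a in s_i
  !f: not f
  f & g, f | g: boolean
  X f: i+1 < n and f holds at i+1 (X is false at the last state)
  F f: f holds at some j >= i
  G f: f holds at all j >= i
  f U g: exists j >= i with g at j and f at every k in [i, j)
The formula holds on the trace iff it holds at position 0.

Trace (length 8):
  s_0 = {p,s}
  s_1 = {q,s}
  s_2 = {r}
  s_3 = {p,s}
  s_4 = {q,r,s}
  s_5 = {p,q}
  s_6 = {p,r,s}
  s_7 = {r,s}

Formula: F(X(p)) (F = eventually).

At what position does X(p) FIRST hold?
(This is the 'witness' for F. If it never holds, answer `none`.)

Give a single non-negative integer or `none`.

s_0={p,s}: X(p)=False p=True
s_1={q,s}: X(p)=False p=False
s_2={r}: X(p)=True p=False
s_3={p,s}: X(p)=False p=True
s_4={q,r,s}: X(p)=True p=False
s_5={p,q}: X(p)=True p=True
s_6={p,r,s}: X(p)=False p=True
s_7={r,s}: X(p)=False p=False
F(X(p)) holds; first witness at position 2.

Answer: 2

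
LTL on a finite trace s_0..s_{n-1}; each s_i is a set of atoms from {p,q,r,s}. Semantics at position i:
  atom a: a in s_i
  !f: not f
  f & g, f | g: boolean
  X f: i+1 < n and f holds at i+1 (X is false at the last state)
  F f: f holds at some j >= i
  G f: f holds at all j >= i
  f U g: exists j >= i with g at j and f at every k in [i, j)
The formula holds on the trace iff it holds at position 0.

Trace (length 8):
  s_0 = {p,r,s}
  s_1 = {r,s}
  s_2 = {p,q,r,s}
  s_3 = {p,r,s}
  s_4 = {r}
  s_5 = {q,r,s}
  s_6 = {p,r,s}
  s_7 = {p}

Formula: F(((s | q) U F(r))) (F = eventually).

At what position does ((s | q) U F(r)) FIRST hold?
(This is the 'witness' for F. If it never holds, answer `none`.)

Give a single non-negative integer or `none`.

s_0={p,r,s}: ((s | q) U F(r))=True (s | q)=True s=True q=False F(r)=True r=True
s_1={r,s}: ((s | q) U F(r))=True (s | q)=True s=True q=False F(r)=True r=True
s_2={p,q,r,s}: ((s | q) U F(r))=True (s | q)=True s=True q=True F(r)=True r=True
s_3={p,r,s}: ((s | q) U F(r))=True (s | q)=True s=True q=False F(r)=True r=True
s_4={r}: ((s | q) U F(r))=True (s | q)=False s=False q=False F(r)=True r=True
s_5={q,r,s}: ((s | q) U F(r))=True (s | q)=True s=True q=True F(r)=True r=True
s_6={p,r,s}: ((s | q) U F(r))=True (s | q)=True s=True q=False F(r)=True r=True
s_7={p}: ((s | q) U F(r))=False (s | q)=False s=False q=False F(r)=False r=False
F(((s | q) U F(r))) holds; first witness at position 0.

Answer: 0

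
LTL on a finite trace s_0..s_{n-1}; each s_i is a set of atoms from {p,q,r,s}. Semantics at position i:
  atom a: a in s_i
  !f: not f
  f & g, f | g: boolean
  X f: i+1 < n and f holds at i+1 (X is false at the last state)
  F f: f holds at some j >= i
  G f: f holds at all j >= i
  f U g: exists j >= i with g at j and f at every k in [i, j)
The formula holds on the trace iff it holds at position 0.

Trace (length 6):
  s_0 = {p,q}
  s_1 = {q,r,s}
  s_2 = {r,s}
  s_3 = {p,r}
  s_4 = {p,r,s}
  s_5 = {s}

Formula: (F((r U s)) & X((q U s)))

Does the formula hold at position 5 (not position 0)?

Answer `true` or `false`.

Answer: false

Derivation:
s_0={p,q}: (F((r U s)) & X((q U s)))=True F((r U s))=True (r U s)=False r=False s=False X((q U s))=True (q U s)=True q=True
s_1={q,r,s}: (F((r U s)) & X((q U s)))=True F((r U s))=True (r U s)=True r=True s=True X((q U s))=True (q U s)=True q=True
s_2={r,s}: (F((r U s)) & X((q U s)))=False F((r U s))=True (r U s)=True r=True s=True X((q U s))=False (q U s)=True q=False
s_3={p,r}: (F((r U s)) & X((q U s)))=True F((r U s))=True (r U s)=True r=True s=False X((q U s))=True (q U s)=False q=False
s_4={p,r,s}: (F((r U s)) & X((q U s)))=True F((r U s))=True (r U s)=True r=True s=True X((q U s))=True (q U s)=True q=False
s_5={s}: (F((r U s)) & X((q U s)))=False F((r U s))=True (r U s)=True r=False s=True X((q U s))=False (q U s)=True q=False
Evaluating at position 5: result = False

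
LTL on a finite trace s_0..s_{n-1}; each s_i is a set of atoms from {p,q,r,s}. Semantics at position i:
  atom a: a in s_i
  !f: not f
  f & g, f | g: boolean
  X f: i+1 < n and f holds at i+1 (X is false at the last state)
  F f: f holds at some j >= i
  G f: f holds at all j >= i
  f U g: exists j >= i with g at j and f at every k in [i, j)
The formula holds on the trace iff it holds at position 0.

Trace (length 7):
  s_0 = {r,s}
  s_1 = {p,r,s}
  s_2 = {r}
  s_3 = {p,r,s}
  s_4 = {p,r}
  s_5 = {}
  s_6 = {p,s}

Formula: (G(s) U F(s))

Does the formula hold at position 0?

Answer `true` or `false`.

s_0={r,s}: (G(s) U F(s))=True G(s)=False s=True F(s)=True
s_1={p,r,s}: (G(s) U F(s))=True G(s)=False s=True F(s)=True
s_2={r}: (G(s) U F(s))=True G(s)=False s=False F(s)=True
s_3={p,r,s}: (G(s) U F(s))=True G(s)=False s=True F(s)=True
s_4={p,r}: (G(s) U F(s))=True G(s)=False s=False F(s)=True
s_5={}: (G(s) U F(s))=True G(s)=False s=False F(s)=True
s_6={p,s}: (G(s) U F(s))=True G(s)=True s=True F(s)=True

Answer: true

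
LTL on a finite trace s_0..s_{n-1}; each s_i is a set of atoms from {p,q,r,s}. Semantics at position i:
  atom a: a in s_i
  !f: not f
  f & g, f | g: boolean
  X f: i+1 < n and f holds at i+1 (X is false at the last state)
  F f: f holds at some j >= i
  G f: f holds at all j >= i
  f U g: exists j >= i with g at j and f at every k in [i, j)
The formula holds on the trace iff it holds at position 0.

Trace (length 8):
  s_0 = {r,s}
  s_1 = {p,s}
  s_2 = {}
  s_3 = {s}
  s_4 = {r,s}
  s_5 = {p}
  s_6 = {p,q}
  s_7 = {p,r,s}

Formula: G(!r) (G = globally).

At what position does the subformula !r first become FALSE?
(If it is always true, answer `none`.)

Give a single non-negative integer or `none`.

s_0={r,s}: !r=False r=True
s_1={p,s}: !r=True r=False
s_2={}: !r=True r=False
s_3={s}: !r=True r=False
s_4={r,s}: !r=False r=True
s_5={p}: !r=True r=False
s_6={p,q}: !r=True r=False
s_7={p,r,s}: !r=False r=True
G(!r) holds globally = False
First violation at position 0.

Answer: 0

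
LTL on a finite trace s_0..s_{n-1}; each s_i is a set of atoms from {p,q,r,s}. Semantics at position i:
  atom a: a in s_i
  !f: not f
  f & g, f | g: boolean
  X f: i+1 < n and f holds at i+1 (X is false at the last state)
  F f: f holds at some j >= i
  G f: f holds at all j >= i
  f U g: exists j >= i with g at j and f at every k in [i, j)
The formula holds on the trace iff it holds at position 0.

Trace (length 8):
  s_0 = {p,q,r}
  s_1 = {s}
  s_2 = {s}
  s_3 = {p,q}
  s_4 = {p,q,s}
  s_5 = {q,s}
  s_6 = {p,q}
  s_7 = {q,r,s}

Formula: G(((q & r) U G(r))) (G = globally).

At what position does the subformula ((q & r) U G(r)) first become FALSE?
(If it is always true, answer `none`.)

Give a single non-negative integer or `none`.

s_0={p,q,r}: ((q & r) U G(r))=False (q & r)=True q=True r=True G(r)=False
s_1={s}: ((q & r) U G(r))=False (q & r)=False q=False r=False G(r)=False
s_2={s}: ((q & r) U G(r))=False (q & r)=False q=False r=False G(r)=False
s_3={p,q}: ((q & r) U G(r))=False (q & r)=False q=True r=False G(r)=False
s_4={p,q,s}: ((q & r) U G(r))=False (q & r)=False q=True r=False G(r)=False
s_5={q,s}: ((q & r) U G(r))=False (q & r)=False q=True r=False G(r)=False
s_6={p,q}: ((q & r) U G(r))=False (q & r)=False q=True r=False G(r)=False
s_7={q,r,s}: ((q & r) U G(r))=True (q & r)=True q=True r=True G(r)=True
G(((q & r) U G(r))) holds globally = False
First violation at position 0.

Answer: 0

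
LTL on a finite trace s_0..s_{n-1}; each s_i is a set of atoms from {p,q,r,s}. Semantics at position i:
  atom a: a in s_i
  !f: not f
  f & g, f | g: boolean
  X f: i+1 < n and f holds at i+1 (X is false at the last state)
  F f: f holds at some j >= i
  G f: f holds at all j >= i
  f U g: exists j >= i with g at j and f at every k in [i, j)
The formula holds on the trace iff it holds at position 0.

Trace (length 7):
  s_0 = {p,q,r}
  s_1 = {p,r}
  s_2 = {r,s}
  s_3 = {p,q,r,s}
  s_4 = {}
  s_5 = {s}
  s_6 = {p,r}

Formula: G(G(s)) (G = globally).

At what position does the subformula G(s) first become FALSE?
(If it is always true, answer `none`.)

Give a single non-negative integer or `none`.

Answer: 0

Derivation:
s_0={p,q,r}: G(s)=False s=False
s_1={p,r}: G(s)=False s=False
s_2={r,s}: G(s)=False s=True
s_3={p,q,r,s}: G(s)=False s=True
s_4={}: G(s)=False s=False
s_5={s}: G(s)=False s=True
s_6={p,r}: G(s)=False s=False
G(G(s)) holds globally = False
First violation at position 0.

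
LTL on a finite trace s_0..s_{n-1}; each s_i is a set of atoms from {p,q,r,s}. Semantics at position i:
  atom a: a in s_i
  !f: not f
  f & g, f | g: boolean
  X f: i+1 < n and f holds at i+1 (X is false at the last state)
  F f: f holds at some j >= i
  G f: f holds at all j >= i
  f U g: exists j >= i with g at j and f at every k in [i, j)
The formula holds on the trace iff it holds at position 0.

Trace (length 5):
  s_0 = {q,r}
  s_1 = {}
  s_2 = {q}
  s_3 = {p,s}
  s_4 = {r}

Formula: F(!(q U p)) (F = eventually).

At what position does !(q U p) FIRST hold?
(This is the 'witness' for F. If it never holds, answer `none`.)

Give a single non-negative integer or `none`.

Answer: 0

Derivation:
s_0={q,r}: !(q U p)=True (q U p)=False q=True p=False
s_1={}: !(q U p)=True (q U p)=False q=False p=False
s_2={q}: !(q U p)=False (q U p)=True q=True p=False
s_3={p,s}: !(q U p)=False (q U p)=True q=False p=True
s_4={r}: !(q U p)=True (q U p)=False q=False p=False
F(!(q U p)) holds; first witness at position 0.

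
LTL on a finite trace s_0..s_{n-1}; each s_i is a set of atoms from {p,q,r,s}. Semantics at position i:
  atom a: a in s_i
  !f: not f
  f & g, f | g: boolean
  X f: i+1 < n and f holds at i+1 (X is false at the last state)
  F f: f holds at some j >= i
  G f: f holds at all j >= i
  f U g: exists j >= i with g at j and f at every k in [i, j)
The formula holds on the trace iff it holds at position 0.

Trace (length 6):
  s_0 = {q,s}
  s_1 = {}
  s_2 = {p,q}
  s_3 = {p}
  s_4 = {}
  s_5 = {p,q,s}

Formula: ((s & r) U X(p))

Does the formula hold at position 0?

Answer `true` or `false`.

s_0={q,s}: ((s & r) U X(p))=False (s & r)=False s=True r=False X(p)=False p=False
s_1={}: ((s & r) U X(p))=True (s & r)=False s=False r=False X(p)=True p=False
s_2={p,q}: ((s & r) U X(p))=True (s & r)=False s=False r=False X(p)=True p=True
s_3={p}: ((s & r) U X(p))=False (s & r)=False s=False r=False X(p)=False p=True
s_4={}: ((s & r) U X(p))=True (s & r)=False s=False r=False X(p)=True p=False
s_5={p,q,s}: ((s & r) U X(p))=False (s & r)=False s=True r=False X(p)=False p=True

Answer: false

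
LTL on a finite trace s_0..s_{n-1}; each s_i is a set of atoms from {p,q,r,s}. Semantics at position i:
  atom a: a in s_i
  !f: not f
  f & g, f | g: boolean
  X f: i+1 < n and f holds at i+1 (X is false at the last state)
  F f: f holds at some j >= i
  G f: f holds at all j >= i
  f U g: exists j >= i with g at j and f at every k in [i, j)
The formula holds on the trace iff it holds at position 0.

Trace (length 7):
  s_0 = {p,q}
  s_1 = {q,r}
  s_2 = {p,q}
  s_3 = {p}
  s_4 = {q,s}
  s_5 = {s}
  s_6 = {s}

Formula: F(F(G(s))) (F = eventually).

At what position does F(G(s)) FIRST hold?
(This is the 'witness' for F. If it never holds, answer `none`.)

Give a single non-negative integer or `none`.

Answer: 0

Derivation:
s_0={p,q}: F(G(s))=True G(s)=False s=False
s_1={q,r}: F(G(s))=True G(s)=False s=False
s_2={p,q}: F(G(s))=True G(s)=False s=False
s_3={p}: F(G(s))=True G(s)=False s=False
s_4={q,s}: F(G(s))=True G(s)=True s=True
s_5={s}: F(G(s))=True G(s)=True s=True
s_6={s}: F(G(s))=True G(s)=True s=True
F(F(G(s))) holds; first witness at position 0.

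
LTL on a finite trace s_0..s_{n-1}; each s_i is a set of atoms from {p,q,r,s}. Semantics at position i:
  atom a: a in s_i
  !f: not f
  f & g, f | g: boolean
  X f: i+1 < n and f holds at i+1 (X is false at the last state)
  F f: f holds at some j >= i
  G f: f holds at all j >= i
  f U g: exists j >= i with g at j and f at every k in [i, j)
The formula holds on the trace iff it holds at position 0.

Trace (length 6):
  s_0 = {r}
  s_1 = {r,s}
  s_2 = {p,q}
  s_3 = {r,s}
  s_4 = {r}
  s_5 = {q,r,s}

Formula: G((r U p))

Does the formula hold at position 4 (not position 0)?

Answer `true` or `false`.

s_0={r}: G((r U p))=False (r U p)=True r=True p=False
s_1={r,s}: G((r U p))=False (r U p)=True r=True p=False
s_2={p,q}: G((r U p))=False (r U p)=True r=False p=True
s_3={r,s}: G((r U p))=False (r U p)=False r=True p=False
s_4={r}: G((r U p))=False (r U p)=False r=True p=False
s_5={q,r,s}: G((r U p))=False (r U p)=False r=True p=False
Evaluating at position 4: result = False

Answer: false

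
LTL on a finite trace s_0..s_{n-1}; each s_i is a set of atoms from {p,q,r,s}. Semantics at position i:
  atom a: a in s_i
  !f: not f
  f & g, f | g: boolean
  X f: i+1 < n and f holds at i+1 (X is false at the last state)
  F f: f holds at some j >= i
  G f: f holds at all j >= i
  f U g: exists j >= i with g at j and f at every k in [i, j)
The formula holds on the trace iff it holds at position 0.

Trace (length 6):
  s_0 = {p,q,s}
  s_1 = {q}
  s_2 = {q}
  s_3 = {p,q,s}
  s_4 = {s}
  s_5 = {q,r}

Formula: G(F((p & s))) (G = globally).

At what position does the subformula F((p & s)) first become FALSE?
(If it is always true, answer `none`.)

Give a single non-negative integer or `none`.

s_0={p,q,s}: F((p & s))=True (p & s)=True p=True s=True
s_1={q}: F((p & s))=True (p & s)=False p=False s=False
s_2={q}: F((p & s))=True (p & s)=False p=False s=False
s_3={p,q,s}: F((p & s))=True (p & s)=True p=True s=True
s_4={s}: F((p & s))=False (p & s)=False p=False s=True
s_5={q,r}: F((p & s))=False (p & s)=False p=False s=False
G(F((p & s))) holds globally = False
First violation at position 4.

Answer: 4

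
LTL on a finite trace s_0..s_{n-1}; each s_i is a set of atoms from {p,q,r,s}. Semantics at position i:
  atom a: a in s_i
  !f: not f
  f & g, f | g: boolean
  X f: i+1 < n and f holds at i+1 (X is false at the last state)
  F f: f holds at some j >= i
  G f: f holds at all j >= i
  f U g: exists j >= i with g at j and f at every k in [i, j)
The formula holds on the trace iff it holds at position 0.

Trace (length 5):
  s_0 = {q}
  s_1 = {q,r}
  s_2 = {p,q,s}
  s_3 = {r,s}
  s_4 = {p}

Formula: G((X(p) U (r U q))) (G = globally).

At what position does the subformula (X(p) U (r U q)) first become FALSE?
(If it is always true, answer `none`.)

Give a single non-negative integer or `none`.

Answer: 3

Derivation:
s_0={q}: (X(p) U (r U q))=True X(p)=False p=False (r U q)=True r=False q=True
s_1={q,r}: (X(p) U (r U q))=True X(p)=True p=False (r U q)=True r=True q=True
s_2={p,q,s}: (X(p) U (r U q))=True X(p)=False p=True (r U q)=True r=False q=True
s_3={r,s}: (X(p) U (r U q))=False X(p)=True p=False (r U q)=False r=True q=False
s_4={p}: (X(p) U (r U q))=False X(p)=False p=True (r U q)=False r=False q=False
G((X(p) U (r U q))) holds globally = False
First violation at position 3.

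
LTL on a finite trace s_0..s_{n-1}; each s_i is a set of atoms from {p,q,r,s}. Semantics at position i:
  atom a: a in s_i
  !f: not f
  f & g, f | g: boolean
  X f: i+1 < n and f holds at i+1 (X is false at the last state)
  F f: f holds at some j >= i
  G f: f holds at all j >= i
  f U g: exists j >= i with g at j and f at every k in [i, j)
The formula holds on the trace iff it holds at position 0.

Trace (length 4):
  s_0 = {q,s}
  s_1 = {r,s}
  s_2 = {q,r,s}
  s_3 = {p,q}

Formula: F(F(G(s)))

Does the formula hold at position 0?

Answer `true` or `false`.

s_0={q,s}: F(F(G(s)))=False F(G(s))=False G(s)=False s=True
s_1={r,s}: F(F(G(s)))=False F(G(s))=False G(s)=False s=True
s_2={q,r,s}: F(F(G(s)))=False F(G(s))=False G(s)=False s=True
s_3={p,q}: F(F(G(s)))=False F(G(s))=False G(s)=False s=False

Answer: false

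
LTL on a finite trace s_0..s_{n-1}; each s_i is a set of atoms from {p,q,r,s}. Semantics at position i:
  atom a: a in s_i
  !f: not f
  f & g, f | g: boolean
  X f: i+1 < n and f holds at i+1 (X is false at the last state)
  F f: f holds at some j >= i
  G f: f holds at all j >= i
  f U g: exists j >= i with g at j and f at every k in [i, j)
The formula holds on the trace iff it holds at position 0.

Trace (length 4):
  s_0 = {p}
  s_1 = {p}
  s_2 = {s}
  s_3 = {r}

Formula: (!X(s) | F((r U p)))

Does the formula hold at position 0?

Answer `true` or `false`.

Answer: true

Derivation:
s_0={p}: (!X(s) | F((r U p)))=True !X(s)=True X(s)=False s=False F((r U p))=True (r U p)=True r=False p=True
s_1={p}: (!X(s) | F((r U p)))=True !X(s)=False X(s)=True s=False F((r U p))=True (r U p)=True r=False p=True
s_2={s}: (!X(s) | F((r U p)))=True !X(s)=True X(s)=False s=True F((r U p))=False (r U p)=False r=False p=False
s_3={r}: (!X(s) | F((r U p)))=True !X(s)=True X(s)=False s=False F((r U p))=False (r U p)=False r=True p=False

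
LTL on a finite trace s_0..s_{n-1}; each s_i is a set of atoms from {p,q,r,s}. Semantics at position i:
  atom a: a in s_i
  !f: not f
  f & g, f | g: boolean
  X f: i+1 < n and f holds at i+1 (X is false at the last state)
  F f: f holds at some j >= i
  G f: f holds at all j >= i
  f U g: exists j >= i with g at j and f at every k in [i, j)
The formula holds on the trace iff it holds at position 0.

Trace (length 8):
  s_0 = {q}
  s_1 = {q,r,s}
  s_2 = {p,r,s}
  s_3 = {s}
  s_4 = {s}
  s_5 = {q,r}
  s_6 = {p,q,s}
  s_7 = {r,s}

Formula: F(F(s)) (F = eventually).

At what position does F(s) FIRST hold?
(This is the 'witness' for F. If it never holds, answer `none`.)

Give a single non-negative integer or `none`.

s_0={q}: F(s)=True s=False
s_1={q,r,s}: F(s)=True s=True
s_2={p,r,s}: F(s)=True s=True
s_3={s}: F(s)=True s=True
s_4={s}: F(s)=True s=True
s_5={q,r}: F(s)=True s=False
s_6={p,q,s}: F(s)=True s=True
s_7={r,s}: F(s)=True s=True
F(F(s)) holds; first witness at position 0.

Answer: 0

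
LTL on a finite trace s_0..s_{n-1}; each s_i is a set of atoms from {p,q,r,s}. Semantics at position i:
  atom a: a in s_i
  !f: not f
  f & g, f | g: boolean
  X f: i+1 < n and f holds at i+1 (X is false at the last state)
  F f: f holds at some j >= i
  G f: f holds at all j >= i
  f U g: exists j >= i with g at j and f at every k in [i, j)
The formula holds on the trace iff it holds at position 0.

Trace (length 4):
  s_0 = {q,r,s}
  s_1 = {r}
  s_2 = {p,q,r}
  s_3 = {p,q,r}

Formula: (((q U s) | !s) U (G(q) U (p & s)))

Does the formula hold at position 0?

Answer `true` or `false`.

Answer: false

Derivation:
s_0={q,r,s}: (((q U s) | !s) U (G(q) U (p & s)))=False ((q U s) | !s)=True (q U s)=True q=True s=True !s=False (G(q) U (p & s))=False G(q)=False (p & s)=False p=False
s_1={r}: (((q U s) | !s) U (G(q) U (p & s)))=False ((q U s) | !s)=True (q U s)=False q=False s=False !s=True (G(q) U (p & s))=False G(q)=False (p & s)=False p=False
s_2={p,q,r}: (((q U s) | !s) U (G(q) U (p & s)))=False ((q U s) | !s)=True (q U s)=False q=True s=False !s=True (G(q) U (p & s))=False G(q)=True (p & s)=False p=True
s_3={p,q,r}: (((q U s) | !s) U (G(q) U (p & s)))=False ((q U s) | !s)=True (q U s)=False q=True s=False !s=True (G(q) U (p & s))=False G(q)=True (p & s)=False p=True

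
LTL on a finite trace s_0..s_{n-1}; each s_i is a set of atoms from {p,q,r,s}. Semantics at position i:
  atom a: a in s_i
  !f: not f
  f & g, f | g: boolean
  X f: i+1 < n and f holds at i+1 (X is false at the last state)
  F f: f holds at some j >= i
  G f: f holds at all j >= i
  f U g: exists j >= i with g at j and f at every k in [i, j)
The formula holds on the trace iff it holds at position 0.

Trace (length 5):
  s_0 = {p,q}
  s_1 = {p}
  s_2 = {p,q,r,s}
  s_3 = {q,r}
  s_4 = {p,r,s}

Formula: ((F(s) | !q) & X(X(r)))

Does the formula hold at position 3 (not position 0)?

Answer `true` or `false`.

Answer: false

Derivation:
s_0={p,q}: ((F(s) | !q) & X(X(r)))=True (F(s) | !q)=True F(s)=True s=False !q=False q=True X(X(r))=True X(r)=False r=False
s_1={p}: ((F(s) | !q) & X(X(r)))=True (F(s) | !q)=True F(s)=True s=False !q=True q=False X(X(r))=True X(r)=True r=False
s_2={p,q,r,s}: ((F(s) | !q) & X(X(r)))=True (F(s) | !q)=True F(s)=True s=True !q=False q=True X(X(r))=True X(r)=True r=True
s_3={q,r}: ((F(s) | !q) & X(X(r)))=False (F(s) | !q)=True F(s)=True s=False !q=False q=True X(X(r))=False X(r)=True r=True
s_4={p,r,s}: ((F(s) | !q) & X(X(r)))=False (F(s) | !q)=True F(s)=True s=True !q=True q=False X(X(r))=False X(r)=False r=True
Evaluating at position 3: result = False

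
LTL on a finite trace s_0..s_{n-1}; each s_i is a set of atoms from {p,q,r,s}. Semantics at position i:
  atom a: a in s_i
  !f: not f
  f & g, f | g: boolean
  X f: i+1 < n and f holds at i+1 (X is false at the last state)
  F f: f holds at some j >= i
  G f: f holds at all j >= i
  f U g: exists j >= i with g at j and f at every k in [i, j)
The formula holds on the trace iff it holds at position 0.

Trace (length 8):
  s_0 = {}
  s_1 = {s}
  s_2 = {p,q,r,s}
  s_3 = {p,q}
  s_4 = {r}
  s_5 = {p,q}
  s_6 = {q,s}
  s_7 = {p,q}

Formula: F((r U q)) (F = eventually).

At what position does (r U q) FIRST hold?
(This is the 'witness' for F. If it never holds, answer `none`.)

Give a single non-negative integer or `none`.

Answer: 2

Derivation:
s_0={}: (r U q)=False r=False q=False
s_1={s}: (r U q)=False r=False q=False
s_2={p,q,r,s}: (r U q)=True r=True q=True
s_3={p,q}: (r U q)=True r=False q=True
s_4={r}: (r U q)=True r=True q=False
s_5={p,q}: (r U q)=True r=False q=True
s_6={q,s}: (r U q)=True r=False q=True
s_7={p,q}: (r U q)=True r=False q=True
F((r U q)) holds; first witness at position 2.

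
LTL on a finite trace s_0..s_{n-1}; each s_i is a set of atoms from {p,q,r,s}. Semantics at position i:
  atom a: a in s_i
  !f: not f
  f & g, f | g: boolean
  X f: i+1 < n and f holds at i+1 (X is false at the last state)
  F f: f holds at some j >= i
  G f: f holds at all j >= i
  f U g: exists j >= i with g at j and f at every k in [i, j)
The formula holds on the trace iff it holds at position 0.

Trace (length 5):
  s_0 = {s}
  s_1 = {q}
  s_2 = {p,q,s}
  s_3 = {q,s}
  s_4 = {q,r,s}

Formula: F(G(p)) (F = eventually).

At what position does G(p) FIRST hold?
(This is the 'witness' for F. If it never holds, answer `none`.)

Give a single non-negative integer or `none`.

Answer: none

Derivation:
s_0={s}: G(p)=False p=False
s_1={q}: G(p)=False p=False
s_2={p,q,s}: G(p)=False p=True
s_3={q,s}: G(p)=False p=False
s_4={q,r,s}: G(p)=False p=False
F(G(p)) does not hold (no witness exists).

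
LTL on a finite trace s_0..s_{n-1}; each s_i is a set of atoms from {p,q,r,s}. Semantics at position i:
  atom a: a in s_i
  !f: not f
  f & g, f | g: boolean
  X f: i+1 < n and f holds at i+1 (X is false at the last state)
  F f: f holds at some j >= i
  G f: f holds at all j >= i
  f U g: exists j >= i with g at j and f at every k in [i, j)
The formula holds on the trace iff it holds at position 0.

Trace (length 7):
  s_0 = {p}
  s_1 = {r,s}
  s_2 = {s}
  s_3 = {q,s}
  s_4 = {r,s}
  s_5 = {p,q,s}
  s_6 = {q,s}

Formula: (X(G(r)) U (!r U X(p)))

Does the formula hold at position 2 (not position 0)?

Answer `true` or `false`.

Answer: true

Derivation:
s_0={p}: (X(G(r)) U (!r U X(p)))=False X(G(r))=False G(r)=False r=False (!r U X(p))=False !r=True X(p)=False p=True
s_1={r,s}: (X(G(r)) U (!r U X(p)))=False X(G(r))=False G(r)=False r=True (!r U X(p))=False !r=False X(p)=False p=False
s_2={s}: (X(G(r)) U (!r U X(p)))=True X(G(r))=False G(r)=False r=False (!r U X(p))=True !r=True X(p)=False p=False
s_3={q,s}: (X(G(r)) U (!r U X(p)))=True X(G(r))=False G(r)=False r=False (!r U X(p))=True !r=True X(p)=False p=False
s_4={r,s}: (X(G(r)) U (!r U X(p)))=True X(G(r))=False G(r)=False r=True (!r U X(p))=True !r=False X(p)=True p=False
s_5={p,q,s}: (X(G(r)) U (!r U X(p)))=False X(G(r))=False G(r)=False r=False (!r U X(p))=False !r=True X(p)=False p=True
s_6={q,s}: (X(G(r)) U (!r U X(p)))=False X(G(r))=False G(r)=False r=False (!r U X(p))=False !r=True X(p)=False p=False
Evaluating at position 2: result = True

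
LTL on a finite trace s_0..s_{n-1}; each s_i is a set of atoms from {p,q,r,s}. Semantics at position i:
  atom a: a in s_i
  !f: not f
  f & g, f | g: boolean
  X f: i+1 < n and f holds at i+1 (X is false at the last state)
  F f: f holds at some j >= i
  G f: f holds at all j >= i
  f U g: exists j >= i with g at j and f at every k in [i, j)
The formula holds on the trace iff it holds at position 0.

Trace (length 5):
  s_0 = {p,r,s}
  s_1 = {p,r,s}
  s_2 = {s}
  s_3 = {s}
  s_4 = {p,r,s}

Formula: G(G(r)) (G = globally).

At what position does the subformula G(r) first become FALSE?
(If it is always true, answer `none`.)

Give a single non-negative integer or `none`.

Answer: 0

Derivation:
s_0={p,r,s}: G(r)=False r=True
s_1={p,r,s}: G(r)=False r=True
s_2={s}: G(r)=False r=False
s_3={s}: G(r)=False r=False
s_4={p,r,s}: G(r)=True r=True
G(G(r)) holds globally = False
First violation at position 0.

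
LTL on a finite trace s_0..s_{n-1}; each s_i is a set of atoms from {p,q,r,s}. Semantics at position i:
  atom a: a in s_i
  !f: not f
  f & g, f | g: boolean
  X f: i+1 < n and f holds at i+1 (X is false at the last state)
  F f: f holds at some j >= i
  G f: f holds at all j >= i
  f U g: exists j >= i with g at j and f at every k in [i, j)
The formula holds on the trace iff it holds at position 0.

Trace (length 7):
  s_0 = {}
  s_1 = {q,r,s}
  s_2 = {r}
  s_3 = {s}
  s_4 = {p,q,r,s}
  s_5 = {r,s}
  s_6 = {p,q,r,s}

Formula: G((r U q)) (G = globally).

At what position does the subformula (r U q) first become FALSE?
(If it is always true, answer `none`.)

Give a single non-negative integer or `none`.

Answer: 0

Derivation:
s_0={}: (r U q)=False r=False q=False
s_1={q,r,s}: (r U q)=True r=True q=True
s_2={r}: (r U q)=False r=True q=False
s_3={s}: (r U q)=False r=False q=False
s_4={p,q,r,s}: (r U q)=True r=True q=True
s_5={r,s}: (r U q)=True r=True q=False
s_6={p,q,r,s}: (r U q)=True r=True q=True
G((r U q)) holds globally = False
First violation at position 0.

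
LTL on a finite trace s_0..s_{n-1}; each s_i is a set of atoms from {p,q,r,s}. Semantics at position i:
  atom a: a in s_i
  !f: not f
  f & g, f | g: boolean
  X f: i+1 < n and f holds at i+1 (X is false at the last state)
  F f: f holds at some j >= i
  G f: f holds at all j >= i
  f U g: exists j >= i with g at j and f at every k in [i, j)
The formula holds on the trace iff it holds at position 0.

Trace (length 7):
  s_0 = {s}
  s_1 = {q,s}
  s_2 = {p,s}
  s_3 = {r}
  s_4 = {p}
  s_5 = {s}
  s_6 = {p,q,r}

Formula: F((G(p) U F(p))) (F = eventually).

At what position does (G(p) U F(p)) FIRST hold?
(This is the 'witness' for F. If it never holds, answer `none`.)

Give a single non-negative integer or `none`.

Answer: 0

Derivation:
s_0={s}: (G(p) U F(p))=True G(p)=False p=False F(p)=True
s_1={q,s}: (G(p) U F(p))=True G(p)=False p=False F(p)=True
s_2={p,s}: (G(p) U F(p))=True G(p)=False p=True F(p)=True
s_3={r}: (G(p) U F(p))=True G(p)=False p=False F(p)=True
s_4={p}: (G(p) U F(p))=True G(p)=False p=True F(p)=True
s_5={s}: (G(p) U F(p))=True G(p)=False p=False F(p)=True
s_6={p,q,r}: (G(p) U F(p))=True G(p)=True p=True F(p)=True
F((G(p) U F(p))) holds; first witness at position 0.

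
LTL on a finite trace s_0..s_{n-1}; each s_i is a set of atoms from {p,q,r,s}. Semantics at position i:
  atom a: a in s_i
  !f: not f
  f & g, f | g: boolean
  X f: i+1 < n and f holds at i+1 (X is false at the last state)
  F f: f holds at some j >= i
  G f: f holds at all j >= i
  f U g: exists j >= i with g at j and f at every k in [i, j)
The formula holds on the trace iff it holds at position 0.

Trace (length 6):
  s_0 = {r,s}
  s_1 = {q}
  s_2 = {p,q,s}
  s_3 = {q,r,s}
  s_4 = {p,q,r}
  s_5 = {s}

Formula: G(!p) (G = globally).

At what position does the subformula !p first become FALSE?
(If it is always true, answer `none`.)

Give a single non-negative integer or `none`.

Answer: 2

Derivation:
s_0={r,s}: !p=True p=False
s_1={q}: !p=True p=False
s_2={p,q,s}: !p=False p=True
s_3={q,r,s}: !p=True p=False
s_4={p,q,r}: !p=False p=True
s_5={s}: !p=True p=False
G(!p) holds globally = False
First violation at position 2.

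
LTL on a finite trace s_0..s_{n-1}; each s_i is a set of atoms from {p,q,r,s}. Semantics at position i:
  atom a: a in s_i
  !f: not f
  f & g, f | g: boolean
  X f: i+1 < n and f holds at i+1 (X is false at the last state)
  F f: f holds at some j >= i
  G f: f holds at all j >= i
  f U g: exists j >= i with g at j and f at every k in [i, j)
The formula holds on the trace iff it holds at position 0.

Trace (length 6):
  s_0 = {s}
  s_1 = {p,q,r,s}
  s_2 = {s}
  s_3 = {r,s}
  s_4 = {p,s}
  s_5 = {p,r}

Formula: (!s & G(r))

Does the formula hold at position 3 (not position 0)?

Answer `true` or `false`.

s_0={s}: (!s & G(r))=False !s=False s=True G(r)=False r=False
s_1={p,q,r,s}: (!s & G(r))=False !s=False s=True G(r)=False r=True
s_2={s}: (!s & G(r))=False !s=False s=True G(r)=False r=False
s_3={r,s}: (!s & G(r))=False !s=False s=True G(r)=False r=True
s_4={p,s}: (!s & G(r))=False !s=False s=True G(r)=False r=False
s_5={p,r}: (!s & G(r))=True !s=True s=False G(r)=True r=True
Evaluating at position 3: result = False

Answer: false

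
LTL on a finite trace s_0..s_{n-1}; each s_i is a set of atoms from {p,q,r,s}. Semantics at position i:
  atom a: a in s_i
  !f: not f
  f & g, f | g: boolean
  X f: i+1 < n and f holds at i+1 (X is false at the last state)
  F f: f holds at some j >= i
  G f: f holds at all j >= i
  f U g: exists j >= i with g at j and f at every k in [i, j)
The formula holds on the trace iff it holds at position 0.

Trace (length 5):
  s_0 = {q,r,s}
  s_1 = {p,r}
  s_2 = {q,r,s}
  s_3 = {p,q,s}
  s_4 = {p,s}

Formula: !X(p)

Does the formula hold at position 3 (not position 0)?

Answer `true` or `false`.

Answer: false

Derivation:
s_0={q,r,s}: !X(p)=False X(p)=True p=False
s_1={p,r}: !X(p)=True X(p)=False p=True
s_2={q,r,s}: !X(p)=False X(p)=True p=False
s_3={p,q,s}: !X(p)=False X(p)=True p=True
s_4={p,s}: !X(p)=True X(p)=False p=True
Evaluating at position 3: result = False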